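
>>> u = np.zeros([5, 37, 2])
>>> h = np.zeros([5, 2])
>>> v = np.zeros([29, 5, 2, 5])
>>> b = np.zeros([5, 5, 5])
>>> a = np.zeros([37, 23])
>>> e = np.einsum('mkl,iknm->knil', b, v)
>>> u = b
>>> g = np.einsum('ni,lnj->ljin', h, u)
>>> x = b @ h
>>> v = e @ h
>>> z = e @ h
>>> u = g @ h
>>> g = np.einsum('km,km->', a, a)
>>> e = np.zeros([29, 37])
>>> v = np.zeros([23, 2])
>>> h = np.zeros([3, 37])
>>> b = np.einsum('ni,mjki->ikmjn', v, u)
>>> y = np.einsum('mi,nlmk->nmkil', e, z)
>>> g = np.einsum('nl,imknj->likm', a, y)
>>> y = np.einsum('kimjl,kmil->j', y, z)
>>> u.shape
(5, 5, 2, 2)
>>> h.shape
(3, 37)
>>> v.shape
(23, 2)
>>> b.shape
(2, 2, 5, 5, 23)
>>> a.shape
(37, 23)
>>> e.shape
(29, 37)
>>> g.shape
(23, 5, 2, 29)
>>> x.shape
(5, 5, 2)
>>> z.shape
(5, 2, 29, 2)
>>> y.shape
(37,)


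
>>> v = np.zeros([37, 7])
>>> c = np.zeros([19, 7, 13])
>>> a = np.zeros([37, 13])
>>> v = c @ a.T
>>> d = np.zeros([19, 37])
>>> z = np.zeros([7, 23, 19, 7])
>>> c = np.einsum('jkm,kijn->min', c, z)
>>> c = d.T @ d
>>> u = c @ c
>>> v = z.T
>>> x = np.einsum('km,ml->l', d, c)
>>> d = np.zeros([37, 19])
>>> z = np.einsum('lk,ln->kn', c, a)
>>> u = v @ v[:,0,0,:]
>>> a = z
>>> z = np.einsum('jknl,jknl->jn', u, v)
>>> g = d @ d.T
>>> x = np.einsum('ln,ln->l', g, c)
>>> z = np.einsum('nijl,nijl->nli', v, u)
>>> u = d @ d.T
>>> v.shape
(7, 19, 23, 7)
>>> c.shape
(37, 37)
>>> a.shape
(37, 13)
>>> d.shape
(37, 19)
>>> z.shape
(7, 7, 19)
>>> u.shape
(37, 37)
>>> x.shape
(37,)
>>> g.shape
(37, 37)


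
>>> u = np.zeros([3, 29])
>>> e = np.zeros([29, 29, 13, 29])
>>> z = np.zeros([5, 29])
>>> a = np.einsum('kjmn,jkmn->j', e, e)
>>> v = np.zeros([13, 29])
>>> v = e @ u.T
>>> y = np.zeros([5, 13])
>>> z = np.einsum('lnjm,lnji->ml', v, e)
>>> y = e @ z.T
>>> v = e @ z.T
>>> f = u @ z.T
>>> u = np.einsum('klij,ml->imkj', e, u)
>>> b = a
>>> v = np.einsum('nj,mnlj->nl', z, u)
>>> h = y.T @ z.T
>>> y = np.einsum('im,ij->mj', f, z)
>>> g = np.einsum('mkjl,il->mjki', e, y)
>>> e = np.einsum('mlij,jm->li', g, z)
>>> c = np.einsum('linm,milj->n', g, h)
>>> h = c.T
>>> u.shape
(13, 3, 29, 29)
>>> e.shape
(13, 29)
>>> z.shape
(3, 29)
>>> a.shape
(29,)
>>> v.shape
(3, 29)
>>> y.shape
(3, 29)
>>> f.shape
(3, 3)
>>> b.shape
(29,)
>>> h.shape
(29,)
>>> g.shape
(29, 13, 29, 3)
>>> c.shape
(29,)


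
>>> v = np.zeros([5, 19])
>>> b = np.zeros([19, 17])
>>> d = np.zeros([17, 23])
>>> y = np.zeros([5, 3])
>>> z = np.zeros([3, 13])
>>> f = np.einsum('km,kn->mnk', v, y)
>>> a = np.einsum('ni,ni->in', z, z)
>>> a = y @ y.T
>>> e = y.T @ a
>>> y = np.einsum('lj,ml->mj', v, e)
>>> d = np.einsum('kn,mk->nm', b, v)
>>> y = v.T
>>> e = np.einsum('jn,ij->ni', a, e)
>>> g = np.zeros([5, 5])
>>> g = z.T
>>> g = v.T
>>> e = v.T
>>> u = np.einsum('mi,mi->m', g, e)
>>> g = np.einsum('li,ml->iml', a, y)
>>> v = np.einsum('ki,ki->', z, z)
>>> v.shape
()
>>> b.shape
(19, 17)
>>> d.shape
(17, 5)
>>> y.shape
(19, 5)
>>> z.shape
(3, 13)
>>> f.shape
(19, 3, 5)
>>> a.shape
(5, 5)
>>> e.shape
(19, 5)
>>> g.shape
(5, 19, 5)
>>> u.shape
(19,)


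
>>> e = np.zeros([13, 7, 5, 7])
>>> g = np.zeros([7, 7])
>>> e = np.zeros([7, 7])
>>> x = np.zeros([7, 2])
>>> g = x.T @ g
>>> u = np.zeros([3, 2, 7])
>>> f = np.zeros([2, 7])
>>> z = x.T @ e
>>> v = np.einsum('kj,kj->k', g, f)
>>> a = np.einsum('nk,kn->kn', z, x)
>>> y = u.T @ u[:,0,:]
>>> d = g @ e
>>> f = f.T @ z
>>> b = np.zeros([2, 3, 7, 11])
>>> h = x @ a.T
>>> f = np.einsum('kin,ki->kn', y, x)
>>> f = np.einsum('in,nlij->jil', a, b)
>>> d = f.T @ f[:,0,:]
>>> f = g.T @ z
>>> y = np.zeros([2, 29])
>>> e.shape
(7, 7)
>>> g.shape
(2, 7)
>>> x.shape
(7, 2)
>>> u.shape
(3, 2, 7)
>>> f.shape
(7, 7)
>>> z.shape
(2, 7)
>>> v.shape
(2,)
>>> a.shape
(7, 2)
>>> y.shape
(2, 29)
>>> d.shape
(3, 7, 3)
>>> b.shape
(2, 3, 7, 11)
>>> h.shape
(7, 7)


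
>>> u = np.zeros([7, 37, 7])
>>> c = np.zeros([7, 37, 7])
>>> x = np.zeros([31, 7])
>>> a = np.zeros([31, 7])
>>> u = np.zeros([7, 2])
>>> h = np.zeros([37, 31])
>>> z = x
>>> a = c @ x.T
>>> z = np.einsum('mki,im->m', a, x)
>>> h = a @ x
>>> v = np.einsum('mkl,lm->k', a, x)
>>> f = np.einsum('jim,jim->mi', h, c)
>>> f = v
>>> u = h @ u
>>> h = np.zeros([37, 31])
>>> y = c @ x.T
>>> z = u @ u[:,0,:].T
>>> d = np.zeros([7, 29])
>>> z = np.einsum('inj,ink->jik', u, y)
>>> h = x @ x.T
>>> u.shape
(7, 37, 2)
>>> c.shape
(7, 37, 7)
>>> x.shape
(31, 7)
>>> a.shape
(7, 37, 31)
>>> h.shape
(31, 31)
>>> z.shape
(2, 7, 31)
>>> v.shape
(37,)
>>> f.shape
(37,)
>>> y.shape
(7, 37, 31)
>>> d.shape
(7, 29)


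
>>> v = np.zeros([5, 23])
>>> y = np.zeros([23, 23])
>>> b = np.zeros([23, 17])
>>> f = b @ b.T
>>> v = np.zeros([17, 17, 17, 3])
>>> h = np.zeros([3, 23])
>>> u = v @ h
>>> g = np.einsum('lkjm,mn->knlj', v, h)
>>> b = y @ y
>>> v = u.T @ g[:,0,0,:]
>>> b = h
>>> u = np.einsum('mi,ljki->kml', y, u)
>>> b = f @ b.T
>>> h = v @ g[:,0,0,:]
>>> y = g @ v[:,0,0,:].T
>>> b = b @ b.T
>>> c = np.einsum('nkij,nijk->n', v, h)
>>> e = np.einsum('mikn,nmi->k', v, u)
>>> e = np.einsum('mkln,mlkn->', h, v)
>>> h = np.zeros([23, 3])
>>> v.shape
(23, 17, 17, 17)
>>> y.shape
(17, 23, 17, 23)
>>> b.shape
(23, 23)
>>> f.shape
(23, 23)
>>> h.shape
(23, 3)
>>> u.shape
(17, 23, 17)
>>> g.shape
(17, 23, 17, 17)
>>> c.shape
(23,)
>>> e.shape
()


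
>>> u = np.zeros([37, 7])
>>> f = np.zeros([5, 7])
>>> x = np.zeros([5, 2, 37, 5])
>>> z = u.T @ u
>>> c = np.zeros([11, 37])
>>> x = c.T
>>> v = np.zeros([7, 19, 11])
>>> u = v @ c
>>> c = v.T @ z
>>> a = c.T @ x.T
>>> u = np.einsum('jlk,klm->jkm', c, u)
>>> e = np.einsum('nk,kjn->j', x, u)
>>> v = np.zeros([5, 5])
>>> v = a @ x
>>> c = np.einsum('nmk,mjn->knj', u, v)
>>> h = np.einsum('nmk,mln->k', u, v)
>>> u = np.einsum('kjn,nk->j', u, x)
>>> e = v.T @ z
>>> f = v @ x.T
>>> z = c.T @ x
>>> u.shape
(7,)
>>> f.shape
(7, 19, 37)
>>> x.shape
(37, 11)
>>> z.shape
(19, 11, 11)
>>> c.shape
(37, 11, 19)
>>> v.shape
(7, 19, 11)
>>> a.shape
(7, 19, 37)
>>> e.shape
(11, 19, 7)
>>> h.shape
(37,)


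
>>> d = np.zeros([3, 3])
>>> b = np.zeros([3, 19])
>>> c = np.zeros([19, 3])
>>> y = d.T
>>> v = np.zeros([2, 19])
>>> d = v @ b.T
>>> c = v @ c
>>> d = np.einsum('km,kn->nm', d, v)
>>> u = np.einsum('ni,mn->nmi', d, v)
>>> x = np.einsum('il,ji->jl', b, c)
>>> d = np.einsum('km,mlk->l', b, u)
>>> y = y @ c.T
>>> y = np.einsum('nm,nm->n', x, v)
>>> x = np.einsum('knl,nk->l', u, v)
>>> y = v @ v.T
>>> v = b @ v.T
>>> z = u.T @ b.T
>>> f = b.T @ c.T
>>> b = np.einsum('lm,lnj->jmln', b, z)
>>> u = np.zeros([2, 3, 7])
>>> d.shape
(2,)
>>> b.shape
(3, 19, 3, 2)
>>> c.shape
(2, 3)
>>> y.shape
(2, 2)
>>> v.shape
(3, 2)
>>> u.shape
(2, 3, 7)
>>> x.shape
(3,)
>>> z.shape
(3, 2, 3)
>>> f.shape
(19, 2)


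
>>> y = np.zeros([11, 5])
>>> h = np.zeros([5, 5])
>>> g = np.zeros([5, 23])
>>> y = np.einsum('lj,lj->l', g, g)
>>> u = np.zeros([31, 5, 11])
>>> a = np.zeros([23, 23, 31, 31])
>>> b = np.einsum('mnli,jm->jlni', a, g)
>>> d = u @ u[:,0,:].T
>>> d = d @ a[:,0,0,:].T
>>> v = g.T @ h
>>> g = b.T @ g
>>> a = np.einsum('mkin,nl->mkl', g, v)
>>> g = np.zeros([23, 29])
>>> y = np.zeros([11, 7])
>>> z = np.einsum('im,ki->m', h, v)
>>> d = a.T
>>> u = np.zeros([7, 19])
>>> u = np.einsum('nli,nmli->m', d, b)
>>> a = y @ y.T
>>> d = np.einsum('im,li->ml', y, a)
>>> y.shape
(11, 7)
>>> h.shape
(5, 5)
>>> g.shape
(23, 29)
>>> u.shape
(31,)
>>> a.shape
(11, 11)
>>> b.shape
(5, 31, 23, 31)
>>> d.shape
(7, 11)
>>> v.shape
(23, 5)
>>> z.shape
(5,)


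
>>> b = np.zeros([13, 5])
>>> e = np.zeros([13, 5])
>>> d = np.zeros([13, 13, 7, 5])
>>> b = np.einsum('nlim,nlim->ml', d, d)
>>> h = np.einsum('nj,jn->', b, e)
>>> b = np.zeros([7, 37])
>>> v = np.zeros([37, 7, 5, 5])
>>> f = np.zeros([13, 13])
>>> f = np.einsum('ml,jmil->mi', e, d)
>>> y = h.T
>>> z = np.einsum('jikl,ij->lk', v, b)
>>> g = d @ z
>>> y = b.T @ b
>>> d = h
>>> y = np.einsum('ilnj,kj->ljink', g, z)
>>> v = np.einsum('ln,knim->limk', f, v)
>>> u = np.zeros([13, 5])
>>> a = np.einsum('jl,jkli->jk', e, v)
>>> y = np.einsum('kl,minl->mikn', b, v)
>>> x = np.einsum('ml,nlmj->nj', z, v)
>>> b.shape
(7, 37)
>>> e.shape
(13, 5)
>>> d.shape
()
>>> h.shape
()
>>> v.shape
(13, 5, 5, 37)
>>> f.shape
(13, 7)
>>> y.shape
(13, 5, 7, 5)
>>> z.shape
(5, 5)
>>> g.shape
(13, 13, 7, 5)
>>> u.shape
(13, 5)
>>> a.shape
(13, 5)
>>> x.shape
(13, 37)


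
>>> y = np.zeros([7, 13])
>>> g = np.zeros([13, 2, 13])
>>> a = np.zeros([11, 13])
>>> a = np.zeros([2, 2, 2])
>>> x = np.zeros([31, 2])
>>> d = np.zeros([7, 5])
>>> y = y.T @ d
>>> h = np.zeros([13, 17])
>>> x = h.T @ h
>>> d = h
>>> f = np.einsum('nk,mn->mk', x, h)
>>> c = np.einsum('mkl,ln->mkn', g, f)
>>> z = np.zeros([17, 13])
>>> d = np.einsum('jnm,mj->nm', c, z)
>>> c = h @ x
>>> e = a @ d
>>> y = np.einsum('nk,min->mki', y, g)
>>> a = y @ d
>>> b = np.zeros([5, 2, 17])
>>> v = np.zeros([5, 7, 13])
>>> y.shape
(13, 5, 2)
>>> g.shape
(13, 2, 13)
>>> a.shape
(13, 5, 17)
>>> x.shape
(17, 17)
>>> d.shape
(2, 17)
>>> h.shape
(13, 17)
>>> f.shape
(13, 17)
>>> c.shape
(13, 17)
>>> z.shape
(17, 13)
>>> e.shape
(2, 2, 17)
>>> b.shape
(5, 2, 17)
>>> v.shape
(5, 7, 13)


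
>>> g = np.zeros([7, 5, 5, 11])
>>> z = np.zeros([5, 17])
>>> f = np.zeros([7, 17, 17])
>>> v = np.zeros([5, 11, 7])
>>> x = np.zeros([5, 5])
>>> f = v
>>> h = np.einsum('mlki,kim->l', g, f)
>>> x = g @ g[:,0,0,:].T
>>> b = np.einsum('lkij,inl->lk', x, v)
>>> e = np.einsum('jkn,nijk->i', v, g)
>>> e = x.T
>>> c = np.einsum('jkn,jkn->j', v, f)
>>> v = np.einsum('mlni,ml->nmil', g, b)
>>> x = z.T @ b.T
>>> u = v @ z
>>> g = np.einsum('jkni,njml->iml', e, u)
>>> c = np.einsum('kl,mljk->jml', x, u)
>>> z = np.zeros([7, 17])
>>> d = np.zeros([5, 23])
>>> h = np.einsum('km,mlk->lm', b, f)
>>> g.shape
(7, 11, 17)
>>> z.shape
(7, 17)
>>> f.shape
(5, 11, 7)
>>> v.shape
(5, 7, 11, 5)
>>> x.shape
(17, 7)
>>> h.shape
(11, 5)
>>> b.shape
(7, 5)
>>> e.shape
(7, 5, 5, 7)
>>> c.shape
(11, 5, 7)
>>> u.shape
(5, 7, 11, 17)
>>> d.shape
(5, 23)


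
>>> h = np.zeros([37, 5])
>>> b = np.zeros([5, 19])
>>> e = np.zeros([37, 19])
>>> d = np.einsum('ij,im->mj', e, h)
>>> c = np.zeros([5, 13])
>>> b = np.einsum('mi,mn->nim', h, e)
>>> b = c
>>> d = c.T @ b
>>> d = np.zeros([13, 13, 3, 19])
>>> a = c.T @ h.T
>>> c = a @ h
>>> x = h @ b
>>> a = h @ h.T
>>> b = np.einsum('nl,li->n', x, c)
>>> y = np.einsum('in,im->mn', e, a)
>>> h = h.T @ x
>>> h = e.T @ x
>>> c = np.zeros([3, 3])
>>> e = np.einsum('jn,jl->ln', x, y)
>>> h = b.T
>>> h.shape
(37,)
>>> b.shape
(37,)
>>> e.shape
(19, 13)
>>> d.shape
(13, 13, 3, 19)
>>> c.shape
(3, 3)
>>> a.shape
(37, 37)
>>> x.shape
(37, 13)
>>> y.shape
(37, 19)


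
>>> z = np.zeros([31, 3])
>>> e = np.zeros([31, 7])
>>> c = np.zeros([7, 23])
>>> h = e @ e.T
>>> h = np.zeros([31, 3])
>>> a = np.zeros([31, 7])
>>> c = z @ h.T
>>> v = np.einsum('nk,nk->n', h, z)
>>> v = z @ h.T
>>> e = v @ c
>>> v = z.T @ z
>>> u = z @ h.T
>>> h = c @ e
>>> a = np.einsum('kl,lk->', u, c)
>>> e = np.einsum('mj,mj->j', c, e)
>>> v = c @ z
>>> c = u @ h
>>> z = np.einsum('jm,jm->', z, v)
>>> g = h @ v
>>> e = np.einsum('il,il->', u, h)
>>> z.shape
()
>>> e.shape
()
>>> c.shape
(31, 31)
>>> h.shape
(31, 31)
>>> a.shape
()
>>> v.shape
(31, 3)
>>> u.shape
(31, 31)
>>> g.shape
(31, 3)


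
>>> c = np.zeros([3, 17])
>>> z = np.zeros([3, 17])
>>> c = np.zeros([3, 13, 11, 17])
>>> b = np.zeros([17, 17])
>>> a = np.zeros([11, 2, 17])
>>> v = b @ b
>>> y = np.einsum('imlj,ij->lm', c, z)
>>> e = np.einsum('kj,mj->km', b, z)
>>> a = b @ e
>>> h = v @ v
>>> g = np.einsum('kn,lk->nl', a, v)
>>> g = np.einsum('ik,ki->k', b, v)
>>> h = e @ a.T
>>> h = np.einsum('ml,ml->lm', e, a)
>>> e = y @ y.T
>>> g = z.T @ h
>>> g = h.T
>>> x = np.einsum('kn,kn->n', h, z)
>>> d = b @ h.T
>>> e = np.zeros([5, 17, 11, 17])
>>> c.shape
(3, 13, 11, 17)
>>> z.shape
(3, 17)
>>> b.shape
(17, 17)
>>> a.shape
(17, 3)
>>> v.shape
(17, 17)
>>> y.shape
(11, 13)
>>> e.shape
(5, 17, 11, 17)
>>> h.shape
(3, 17)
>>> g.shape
(17, 3)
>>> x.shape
(17,)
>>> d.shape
(17, 3)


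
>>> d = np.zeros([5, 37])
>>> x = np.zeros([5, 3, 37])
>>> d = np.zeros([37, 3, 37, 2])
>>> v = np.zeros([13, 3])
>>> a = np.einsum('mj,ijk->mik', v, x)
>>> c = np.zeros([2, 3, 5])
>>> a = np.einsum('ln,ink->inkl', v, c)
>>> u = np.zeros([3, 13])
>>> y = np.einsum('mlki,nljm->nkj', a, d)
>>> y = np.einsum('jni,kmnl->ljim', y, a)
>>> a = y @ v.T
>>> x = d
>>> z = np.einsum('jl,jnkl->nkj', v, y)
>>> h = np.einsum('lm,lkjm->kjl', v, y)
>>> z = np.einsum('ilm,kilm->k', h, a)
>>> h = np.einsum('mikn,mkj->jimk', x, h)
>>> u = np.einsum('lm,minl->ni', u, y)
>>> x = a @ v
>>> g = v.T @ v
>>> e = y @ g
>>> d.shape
(37, 3, 37, 2)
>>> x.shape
(13, 37, 37, 3)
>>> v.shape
(13, 3)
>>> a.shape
(13, 37, 37, 13)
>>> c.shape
(2, 3, 5)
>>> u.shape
(37, 37)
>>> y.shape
(13, 37, 37, 3)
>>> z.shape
(13,)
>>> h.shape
(13, 3, 37, 37)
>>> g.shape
(3, 3)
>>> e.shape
(13, 37, 37, 3)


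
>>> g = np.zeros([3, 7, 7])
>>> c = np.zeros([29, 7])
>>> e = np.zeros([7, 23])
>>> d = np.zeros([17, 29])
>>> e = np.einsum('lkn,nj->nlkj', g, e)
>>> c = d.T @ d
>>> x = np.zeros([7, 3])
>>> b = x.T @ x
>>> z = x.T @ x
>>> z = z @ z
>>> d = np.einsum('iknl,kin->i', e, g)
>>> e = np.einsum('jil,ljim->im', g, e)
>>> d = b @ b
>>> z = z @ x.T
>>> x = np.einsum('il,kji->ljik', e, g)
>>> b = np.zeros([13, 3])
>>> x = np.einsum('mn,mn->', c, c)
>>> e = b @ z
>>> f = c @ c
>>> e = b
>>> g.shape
(3, 7, 7)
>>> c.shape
(29, 29)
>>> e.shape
(13, 3)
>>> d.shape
(3, 3)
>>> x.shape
()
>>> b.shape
(13, 3)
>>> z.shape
(3, 7)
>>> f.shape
(29, 29)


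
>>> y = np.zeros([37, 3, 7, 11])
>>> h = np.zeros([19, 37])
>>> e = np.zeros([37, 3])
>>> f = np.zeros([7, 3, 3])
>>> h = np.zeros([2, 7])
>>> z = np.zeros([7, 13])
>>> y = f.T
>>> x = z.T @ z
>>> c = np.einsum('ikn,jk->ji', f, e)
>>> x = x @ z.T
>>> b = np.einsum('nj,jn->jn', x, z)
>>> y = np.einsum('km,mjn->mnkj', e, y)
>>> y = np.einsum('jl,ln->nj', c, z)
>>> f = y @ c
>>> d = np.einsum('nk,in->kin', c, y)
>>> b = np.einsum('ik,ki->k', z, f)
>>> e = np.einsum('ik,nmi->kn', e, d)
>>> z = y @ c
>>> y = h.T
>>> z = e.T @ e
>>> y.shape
(7, 2)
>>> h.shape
(2, 7)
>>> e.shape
(3, 7)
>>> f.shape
(13, 7)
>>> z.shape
(7, 7)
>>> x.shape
(13, 7)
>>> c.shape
(37, 7)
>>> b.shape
(13,)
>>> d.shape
(7, 13, 37)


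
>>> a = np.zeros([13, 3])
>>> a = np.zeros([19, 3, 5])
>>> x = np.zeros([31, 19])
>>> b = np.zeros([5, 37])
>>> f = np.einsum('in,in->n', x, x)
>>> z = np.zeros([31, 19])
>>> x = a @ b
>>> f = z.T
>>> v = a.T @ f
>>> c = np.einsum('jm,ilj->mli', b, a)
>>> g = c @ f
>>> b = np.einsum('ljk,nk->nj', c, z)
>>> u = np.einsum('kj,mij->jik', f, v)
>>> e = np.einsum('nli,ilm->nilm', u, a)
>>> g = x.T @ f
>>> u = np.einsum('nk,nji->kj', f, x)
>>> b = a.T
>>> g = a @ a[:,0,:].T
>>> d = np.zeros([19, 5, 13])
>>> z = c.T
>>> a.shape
(19, 3, 5)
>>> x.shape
(19, 3, 37)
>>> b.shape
(5, 3, 19)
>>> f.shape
(19, 31)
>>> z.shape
(19, 3, 37)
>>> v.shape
(5, 3, 31)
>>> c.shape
(37, 3, 19)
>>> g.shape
(19, 3, 19)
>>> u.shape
(31, 3)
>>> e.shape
(31, 19, 3, 5)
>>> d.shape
(19, 5, 13)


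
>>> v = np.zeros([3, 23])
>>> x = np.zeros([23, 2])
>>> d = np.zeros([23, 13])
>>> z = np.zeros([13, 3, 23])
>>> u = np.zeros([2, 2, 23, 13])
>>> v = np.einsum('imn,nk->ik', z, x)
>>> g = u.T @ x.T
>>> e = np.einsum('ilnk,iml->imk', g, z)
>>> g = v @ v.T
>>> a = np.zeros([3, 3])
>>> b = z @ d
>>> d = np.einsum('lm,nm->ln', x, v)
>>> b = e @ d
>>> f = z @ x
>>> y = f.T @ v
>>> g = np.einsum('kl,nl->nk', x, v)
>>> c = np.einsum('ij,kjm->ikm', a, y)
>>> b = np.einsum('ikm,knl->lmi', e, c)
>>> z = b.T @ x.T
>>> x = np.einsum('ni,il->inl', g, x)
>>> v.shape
(13, 2)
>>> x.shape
(23, 13, 2)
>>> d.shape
(23, 13)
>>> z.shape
(13, 23, 23)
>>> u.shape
(2, 2, 23, 13)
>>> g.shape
(13, 23)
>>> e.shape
(13, 3, 23)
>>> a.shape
(3, 3)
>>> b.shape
(2, 23, 13)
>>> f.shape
(13, 3, 2)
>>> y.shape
(2, 3, 2)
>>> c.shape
(3, 2, 2)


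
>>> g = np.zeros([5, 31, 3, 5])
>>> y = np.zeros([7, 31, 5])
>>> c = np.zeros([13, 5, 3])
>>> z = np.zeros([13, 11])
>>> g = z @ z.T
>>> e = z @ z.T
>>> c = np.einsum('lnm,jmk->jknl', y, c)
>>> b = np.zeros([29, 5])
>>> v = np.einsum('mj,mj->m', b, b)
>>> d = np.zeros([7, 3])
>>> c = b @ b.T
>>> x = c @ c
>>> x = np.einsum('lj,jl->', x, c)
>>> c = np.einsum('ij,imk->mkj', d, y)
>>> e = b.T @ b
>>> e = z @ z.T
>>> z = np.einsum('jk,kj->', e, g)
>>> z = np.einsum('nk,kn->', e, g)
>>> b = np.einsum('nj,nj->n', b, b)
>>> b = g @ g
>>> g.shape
(13, 13)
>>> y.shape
(7, 31, 5)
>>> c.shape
(31, 5, 3)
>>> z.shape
()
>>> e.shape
(13, 13)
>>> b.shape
(13, 13)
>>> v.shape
(29,)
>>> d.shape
(7, 3)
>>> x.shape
()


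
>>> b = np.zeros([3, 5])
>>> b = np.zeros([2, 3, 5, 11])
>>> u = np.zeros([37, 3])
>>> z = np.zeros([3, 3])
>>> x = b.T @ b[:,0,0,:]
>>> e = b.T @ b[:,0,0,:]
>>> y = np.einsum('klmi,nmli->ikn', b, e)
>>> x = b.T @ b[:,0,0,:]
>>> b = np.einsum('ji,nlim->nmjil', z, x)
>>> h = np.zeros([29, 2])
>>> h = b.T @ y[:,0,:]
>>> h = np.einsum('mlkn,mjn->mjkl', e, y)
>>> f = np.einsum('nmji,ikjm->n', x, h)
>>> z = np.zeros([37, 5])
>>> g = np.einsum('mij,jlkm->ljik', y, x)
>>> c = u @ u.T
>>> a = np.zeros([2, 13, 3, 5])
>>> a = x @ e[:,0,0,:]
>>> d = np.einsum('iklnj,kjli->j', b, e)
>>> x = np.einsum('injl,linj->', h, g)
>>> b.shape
(11, 11, 3, 3, 5)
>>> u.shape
(37, 3)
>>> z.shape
(37, 5)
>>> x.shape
()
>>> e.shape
(11, 5, 3, 11)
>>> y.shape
(11, 2, 11)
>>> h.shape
(11, 2, 3, 5)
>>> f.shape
(11,)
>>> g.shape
(5, 11, 2, 3)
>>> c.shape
(37, 37)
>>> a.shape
(11, 5, 3, 11)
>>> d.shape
(5,)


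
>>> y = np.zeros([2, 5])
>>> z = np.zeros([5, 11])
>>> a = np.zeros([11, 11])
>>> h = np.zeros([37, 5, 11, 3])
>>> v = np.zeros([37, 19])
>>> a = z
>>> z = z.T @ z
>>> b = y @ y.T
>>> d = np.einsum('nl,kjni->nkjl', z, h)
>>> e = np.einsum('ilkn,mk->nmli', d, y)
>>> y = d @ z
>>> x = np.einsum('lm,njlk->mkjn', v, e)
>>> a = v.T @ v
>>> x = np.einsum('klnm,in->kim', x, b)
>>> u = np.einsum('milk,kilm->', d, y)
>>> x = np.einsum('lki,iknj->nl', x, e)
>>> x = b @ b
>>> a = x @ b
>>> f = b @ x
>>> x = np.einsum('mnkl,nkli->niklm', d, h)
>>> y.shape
(11, 37, 5, 11)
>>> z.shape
(11, 11)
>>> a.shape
(2, 2)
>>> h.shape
(37, 5, 11, 3)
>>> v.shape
(37, 19)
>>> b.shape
(2, 2)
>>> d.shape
(11, 37, 5, 11)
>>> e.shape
(11, 2, 37, 11)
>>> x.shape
(37, 3, 5, 11, 11)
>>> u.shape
()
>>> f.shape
(2, 2)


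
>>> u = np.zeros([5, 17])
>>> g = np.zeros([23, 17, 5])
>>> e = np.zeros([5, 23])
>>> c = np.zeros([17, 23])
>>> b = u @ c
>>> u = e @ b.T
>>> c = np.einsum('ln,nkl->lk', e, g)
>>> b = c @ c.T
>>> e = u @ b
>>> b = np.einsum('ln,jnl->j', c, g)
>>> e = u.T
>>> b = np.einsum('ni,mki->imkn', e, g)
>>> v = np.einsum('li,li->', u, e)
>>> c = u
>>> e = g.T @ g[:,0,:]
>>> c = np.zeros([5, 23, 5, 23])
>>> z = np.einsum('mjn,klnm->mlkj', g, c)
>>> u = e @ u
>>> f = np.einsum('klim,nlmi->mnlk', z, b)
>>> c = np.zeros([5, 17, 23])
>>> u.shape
(5, 17, 5)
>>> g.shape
(23, 17, 5)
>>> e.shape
(5, 17, 5)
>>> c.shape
(5, 17, 23)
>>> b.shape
(5, 23, 17, 5)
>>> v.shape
()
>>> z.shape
(23, 23, 5, 17)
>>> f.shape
(17, 5, 23, 23)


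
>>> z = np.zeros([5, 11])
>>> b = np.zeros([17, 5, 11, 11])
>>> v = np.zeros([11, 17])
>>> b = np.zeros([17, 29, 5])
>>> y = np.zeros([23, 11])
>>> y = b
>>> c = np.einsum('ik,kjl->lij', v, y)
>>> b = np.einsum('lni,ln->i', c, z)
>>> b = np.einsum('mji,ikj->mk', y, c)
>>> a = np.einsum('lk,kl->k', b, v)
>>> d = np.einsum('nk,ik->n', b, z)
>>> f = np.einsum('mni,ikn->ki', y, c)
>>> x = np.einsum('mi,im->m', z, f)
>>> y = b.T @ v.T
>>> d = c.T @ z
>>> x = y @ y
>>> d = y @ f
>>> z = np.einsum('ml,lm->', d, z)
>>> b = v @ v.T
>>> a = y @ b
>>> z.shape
()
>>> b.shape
(11, 11)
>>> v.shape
(11, 17)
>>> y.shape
(11, 11)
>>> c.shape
(5, 11, 29)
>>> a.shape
(11, 11)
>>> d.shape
(11, 5)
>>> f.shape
(11, 5)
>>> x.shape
(11, 11)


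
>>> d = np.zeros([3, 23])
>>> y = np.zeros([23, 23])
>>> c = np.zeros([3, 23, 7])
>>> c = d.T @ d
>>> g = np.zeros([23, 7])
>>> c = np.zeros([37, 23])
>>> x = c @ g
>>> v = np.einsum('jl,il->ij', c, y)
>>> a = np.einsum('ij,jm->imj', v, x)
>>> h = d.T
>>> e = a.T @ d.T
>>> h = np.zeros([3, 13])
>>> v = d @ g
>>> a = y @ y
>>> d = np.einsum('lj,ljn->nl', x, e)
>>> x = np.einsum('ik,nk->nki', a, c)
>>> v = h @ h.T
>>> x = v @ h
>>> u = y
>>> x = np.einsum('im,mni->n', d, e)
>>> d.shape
(3, 37)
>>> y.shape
(23, 23)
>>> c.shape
(37, 23)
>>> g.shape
(23, 7)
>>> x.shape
(7,)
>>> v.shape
(3, 3)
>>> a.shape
(23, 23)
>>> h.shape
(3, 13)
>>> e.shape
(37, 7, 3)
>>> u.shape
(23, 23)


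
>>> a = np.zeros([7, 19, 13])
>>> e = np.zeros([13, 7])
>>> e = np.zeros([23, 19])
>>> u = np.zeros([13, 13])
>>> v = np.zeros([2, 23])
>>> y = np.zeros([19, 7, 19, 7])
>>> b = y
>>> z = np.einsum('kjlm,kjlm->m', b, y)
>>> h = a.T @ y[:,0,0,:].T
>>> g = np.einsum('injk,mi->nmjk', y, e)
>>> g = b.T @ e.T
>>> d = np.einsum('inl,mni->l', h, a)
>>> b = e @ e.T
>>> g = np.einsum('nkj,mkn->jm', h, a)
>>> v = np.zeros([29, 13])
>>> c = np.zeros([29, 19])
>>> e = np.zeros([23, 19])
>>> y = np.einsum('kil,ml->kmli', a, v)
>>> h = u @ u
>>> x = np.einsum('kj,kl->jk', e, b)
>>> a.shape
(7, 19, 13)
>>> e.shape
(23, 19)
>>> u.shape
(13, 13)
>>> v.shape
(29, 13)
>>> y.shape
(7, 29, 13, 19)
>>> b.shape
(23, 23)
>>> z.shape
(7,)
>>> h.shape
(13, 13)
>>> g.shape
(19, 7)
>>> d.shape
(19,)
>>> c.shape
(29, 19)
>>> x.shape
(19, 23)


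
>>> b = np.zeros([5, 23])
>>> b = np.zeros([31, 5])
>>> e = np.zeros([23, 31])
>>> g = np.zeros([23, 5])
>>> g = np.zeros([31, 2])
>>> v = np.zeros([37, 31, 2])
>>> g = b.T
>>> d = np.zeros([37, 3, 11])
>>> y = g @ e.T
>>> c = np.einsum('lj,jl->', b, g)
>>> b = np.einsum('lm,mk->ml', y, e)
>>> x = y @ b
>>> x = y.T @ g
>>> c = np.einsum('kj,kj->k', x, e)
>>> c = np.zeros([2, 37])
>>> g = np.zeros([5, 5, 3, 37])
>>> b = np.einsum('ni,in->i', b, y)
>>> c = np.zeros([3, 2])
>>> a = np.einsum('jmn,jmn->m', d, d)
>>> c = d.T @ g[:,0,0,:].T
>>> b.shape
(5,)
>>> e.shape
(23, 31)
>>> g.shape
(5, 5, 3, 37)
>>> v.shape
(37, 31, 2)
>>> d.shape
(37, 3, 11)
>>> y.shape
(5, 23)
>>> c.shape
(11, 3, 5)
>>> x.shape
(23, 31)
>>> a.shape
(3,)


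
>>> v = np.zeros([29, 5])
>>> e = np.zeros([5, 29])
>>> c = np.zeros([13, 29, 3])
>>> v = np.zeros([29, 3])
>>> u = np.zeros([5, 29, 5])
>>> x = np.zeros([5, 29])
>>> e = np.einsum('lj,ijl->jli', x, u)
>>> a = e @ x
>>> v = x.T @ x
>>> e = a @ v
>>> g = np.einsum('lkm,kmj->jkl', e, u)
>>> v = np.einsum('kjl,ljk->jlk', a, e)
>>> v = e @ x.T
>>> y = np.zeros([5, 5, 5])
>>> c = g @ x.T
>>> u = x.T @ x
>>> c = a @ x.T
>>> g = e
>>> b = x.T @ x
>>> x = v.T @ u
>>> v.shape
(29, 5, 5)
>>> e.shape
(29, 5, 29)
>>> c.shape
(29, 5, 5)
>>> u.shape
(29, 29)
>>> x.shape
(5, 5, 29)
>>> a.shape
(29, 5, 29)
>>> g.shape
(29, 5, 29)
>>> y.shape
(5, 5, 5)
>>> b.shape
(29, 29)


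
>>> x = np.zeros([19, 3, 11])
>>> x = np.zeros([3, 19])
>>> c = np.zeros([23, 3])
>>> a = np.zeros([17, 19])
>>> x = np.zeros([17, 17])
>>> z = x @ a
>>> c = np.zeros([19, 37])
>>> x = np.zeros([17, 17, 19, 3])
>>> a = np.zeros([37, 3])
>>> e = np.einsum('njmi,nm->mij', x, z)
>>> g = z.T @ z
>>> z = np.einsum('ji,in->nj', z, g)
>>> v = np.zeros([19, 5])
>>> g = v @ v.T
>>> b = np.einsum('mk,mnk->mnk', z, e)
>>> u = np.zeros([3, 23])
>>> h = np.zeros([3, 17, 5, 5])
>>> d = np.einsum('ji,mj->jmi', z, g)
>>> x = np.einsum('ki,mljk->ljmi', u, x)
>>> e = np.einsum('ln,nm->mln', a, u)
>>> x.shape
(17, 19, 17, 23)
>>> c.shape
(19, 37)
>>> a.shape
(37, 3)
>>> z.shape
(19, 17)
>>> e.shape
(23, 37, 3)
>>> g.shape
(19, 19)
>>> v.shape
(19, 5)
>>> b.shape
(19, 3, 17)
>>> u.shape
(3, 23)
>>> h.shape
(3, 17, 5, 5)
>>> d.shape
(19, 19, 17)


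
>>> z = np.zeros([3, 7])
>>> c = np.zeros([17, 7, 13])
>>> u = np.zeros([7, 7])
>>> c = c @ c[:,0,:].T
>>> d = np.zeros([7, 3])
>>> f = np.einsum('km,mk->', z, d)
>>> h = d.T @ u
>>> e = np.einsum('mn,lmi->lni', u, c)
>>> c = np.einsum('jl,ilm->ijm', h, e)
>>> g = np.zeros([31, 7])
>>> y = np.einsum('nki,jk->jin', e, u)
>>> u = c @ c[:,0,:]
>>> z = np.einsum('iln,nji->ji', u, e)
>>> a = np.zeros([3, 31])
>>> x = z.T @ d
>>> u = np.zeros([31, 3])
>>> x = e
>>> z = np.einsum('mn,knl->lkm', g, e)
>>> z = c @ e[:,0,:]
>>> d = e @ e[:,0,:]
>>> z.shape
(17, 3, 17)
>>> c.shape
(17, 3, 17)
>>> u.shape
(31, 3)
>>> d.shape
(17, 7, 17)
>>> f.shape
()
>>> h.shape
(3, 7)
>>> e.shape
(17, 7, 17)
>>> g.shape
(31, 7)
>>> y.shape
(7, 17, 17)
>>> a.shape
(3, 31)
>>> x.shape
(17, 7, 17)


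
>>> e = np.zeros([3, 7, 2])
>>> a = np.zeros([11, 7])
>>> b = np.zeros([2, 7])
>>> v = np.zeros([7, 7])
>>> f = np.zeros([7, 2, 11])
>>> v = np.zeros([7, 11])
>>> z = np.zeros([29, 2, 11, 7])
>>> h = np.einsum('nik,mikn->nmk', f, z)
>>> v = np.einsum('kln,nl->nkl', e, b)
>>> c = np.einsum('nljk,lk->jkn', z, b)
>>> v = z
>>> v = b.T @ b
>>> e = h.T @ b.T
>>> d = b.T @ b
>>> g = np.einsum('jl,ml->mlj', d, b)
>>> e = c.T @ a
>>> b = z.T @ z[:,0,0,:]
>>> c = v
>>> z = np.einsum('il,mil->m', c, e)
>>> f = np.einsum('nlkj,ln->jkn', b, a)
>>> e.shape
(29, 7, 7)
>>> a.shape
(11, 7)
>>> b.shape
(7, 11, 2, 7)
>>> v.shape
(7, 7)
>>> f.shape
(7, 2, 7)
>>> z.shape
(29,)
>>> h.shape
(7, 29, 11)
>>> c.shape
(7, 7)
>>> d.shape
(7, 7)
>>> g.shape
(2, 7, 7)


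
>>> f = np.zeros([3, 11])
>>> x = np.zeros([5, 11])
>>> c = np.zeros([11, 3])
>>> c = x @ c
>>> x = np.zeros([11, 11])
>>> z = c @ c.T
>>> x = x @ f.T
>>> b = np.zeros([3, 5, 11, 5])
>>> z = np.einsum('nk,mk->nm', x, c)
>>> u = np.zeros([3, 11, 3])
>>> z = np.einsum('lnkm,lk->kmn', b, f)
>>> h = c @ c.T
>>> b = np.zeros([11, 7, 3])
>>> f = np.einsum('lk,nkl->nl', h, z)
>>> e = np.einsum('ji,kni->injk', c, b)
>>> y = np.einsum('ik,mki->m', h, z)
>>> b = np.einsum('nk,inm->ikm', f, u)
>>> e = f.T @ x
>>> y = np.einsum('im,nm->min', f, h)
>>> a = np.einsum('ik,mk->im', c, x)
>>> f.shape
(11, 5)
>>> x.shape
(11, 3)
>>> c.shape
(5, 3)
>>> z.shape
(11, 5, 5)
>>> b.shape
(3, 5, 3)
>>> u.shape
(3, 11, 3)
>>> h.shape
(5, 5)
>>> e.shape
(5, 3)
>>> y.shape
(5, 11, 5)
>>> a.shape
(5, 11)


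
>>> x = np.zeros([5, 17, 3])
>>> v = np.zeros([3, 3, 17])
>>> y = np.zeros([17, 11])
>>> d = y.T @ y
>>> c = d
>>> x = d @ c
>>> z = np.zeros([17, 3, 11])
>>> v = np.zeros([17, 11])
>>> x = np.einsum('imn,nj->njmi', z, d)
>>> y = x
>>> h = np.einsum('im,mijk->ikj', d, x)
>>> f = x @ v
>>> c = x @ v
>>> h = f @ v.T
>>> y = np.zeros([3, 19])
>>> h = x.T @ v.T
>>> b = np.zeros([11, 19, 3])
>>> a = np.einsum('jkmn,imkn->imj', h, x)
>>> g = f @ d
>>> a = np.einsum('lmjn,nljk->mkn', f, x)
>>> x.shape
(11, 11, 3, 17)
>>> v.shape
(17, 11)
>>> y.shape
(3, 19)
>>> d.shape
(11, 11)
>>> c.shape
(11, 11, 3, 11)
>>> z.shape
(17, 3, 11)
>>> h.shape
(17, 3, 11, 17)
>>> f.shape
(11, 11, 3, 11)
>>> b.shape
(11, 19, 3)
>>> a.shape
(11, 17, 11)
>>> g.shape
(11, 11, 3, 11)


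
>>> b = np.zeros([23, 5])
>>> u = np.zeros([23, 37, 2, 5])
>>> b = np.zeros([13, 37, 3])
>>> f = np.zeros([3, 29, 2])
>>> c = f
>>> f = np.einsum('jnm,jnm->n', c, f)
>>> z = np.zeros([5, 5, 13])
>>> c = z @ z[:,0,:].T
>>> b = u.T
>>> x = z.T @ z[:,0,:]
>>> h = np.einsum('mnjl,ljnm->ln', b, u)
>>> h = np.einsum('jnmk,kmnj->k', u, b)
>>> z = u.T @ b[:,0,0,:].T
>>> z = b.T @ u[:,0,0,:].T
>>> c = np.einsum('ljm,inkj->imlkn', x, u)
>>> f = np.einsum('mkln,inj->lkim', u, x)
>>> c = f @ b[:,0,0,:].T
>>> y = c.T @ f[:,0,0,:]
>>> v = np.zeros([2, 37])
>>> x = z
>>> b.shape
(5, 2, 37, 23)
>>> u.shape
(23, 37, 2, 5)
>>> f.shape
(2, 37, 13, 23)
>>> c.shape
(2, 37, 13, 5)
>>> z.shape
(23, 37, 2, 23)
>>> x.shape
(23, 37, 2, 23)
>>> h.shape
(5,)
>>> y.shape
(5, 13, 37, 23)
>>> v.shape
(2, 37)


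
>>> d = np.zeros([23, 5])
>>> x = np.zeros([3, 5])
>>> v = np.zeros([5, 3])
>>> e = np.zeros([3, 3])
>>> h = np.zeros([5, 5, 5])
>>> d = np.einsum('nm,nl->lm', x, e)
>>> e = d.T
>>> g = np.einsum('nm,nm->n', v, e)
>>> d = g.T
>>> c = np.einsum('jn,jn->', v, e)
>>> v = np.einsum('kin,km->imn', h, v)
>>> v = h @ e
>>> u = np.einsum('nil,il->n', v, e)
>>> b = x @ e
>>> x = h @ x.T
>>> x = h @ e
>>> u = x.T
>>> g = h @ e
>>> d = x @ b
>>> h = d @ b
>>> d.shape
(5, 5, 3)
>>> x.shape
(5, 5, 3)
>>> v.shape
(5, 5, 3)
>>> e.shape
(5, 3)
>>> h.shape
(5, 5, 3)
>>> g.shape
(5, 5, 3)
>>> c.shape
()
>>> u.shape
(3, 5, 5)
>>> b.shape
(3, 3)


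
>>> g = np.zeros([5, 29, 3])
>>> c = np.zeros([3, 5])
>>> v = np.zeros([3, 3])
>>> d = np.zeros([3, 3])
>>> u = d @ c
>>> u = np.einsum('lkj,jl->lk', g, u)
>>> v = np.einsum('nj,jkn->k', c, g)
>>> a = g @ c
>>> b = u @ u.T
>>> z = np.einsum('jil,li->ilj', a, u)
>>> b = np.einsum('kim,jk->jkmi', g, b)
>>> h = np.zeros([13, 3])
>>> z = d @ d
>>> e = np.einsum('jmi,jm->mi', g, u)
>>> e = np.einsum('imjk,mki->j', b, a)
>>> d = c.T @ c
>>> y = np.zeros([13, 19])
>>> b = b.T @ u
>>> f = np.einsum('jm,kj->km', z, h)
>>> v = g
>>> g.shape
(5, 29, 3)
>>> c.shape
(3, 5)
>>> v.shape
(5, 29, 3)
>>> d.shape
(5, 5)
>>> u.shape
(5, 29)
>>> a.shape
(5, 29, 5)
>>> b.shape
(29, 3, 5, 29)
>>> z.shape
(3, 3)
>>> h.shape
(13, 3)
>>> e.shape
(3,)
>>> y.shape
(13, 19)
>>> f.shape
(13, 3)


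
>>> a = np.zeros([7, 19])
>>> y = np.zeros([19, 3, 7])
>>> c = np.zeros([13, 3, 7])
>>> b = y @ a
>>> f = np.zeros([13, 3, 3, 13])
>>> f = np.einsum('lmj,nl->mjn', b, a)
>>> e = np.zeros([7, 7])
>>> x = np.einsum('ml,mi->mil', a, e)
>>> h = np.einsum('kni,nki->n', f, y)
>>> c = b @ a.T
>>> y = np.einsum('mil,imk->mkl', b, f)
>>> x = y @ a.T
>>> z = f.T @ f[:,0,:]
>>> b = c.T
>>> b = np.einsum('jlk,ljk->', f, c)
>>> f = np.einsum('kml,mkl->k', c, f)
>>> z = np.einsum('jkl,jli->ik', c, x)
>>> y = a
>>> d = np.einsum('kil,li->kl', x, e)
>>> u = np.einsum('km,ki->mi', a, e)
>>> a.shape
(7, 19)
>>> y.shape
(7, 19)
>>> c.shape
(19, 3, 7)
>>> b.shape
()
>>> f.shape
(19,)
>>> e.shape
(7, 7)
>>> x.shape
(19, 7, 7)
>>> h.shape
(19,)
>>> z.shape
(7, 3)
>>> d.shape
(19, 7)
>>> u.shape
(19, 7)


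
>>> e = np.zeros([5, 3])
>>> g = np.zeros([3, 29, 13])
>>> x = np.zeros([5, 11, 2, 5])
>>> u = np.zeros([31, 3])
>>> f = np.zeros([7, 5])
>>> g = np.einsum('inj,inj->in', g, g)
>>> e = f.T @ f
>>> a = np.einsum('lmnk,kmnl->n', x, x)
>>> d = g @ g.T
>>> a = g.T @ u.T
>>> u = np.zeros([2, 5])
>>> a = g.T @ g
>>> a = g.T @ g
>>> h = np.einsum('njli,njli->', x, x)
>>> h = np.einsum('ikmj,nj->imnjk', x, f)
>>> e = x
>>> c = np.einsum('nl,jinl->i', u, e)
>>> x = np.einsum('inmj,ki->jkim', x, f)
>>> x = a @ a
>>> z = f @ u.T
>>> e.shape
(5, 11, 2, 5)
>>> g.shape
(3, 29)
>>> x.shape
(29, 29)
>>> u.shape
(2, 5)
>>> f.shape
(7, 5)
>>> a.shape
(29, 29)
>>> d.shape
(3, 3)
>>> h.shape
(5, 2, 7, 5, 11)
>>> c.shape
(11,)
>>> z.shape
(7, 2)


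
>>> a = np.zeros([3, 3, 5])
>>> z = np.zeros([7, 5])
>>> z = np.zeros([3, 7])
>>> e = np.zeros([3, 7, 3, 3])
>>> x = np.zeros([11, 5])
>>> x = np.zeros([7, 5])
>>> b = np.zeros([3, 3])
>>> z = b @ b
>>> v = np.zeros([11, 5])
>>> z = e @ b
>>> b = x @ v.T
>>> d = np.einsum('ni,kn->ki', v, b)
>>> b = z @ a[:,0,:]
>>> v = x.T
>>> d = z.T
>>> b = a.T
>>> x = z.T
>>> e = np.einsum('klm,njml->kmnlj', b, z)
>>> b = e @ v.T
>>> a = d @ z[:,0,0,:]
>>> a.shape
(3, 3, 7, 3)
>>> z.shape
(3, 7, 3, 3)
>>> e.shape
(5, 3, 3, 3, 7)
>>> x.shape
(3, 3, 7, 3)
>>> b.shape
(5, 3, 3, 3, 5)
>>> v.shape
(5, 7)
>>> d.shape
(3, 3, 7, 3)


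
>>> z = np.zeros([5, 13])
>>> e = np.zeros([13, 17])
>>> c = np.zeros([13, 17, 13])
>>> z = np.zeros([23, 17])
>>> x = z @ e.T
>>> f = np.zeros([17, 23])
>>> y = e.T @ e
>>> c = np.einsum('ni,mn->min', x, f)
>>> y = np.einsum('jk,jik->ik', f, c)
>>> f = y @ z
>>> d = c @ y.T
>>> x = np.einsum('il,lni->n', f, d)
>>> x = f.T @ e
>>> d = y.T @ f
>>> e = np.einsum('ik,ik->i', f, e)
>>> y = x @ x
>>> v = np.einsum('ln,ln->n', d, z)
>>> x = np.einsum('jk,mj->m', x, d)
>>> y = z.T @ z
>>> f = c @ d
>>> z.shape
(23, 17)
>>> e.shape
(13,)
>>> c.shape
(17, 13, 23)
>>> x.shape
(23,)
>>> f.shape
(17, 13, 17)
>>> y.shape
(17, 17)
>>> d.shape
(23, 17)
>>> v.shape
(17,)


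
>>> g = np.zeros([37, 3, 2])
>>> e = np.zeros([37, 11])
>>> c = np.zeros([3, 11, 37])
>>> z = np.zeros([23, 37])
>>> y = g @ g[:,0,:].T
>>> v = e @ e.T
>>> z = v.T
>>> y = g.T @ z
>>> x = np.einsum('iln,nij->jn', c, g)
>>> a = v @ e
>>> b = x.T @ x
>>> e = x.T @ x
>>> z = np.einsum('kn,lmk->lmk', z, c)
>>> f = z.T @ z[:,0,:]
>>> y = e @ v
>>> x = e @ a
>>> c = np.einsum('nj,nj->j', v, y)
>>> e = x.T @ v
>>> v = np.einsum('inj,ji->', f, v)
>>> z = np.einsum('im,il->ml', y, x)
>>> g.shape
(37, 3, 2)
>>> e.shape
(11, 37)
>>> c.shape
(37,)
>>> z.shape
(37, 11)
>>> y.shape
(37, 37)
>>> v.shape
()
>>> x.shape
(37, 11)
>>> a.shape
(37, 11)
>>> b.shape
(37, 37)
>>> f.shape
(37, 11, 37)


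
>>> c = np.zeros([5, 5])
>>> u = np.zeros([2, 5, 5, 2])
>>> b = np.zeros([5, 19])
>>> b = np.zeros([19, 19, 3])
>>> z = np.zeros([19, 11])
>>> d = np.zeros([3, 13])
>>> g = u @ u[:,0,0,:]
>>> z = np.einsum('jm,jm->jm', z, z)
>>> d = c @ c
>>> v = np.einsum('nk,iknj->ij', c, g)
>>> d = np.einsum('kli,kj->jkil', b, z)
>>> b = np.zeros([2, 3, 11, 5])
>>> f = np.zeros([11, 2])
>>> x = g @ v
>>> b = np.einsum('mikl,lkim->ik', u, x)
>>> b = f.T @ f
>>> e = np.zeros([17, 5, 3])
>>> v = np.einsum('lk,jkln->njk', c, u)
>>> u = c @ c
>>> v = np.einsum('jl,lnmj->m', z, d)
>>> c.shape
(5, 5)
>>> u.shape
(5, 5)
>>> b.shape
(2, 2)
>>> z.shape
(19, 11)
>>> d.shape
(11, 19, 3, 19)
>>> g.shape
(2, 5, 5, 2)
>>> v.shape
(3,)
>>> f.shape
(11, 2)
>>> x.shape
(2, 5, 5, 2)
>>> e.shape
(17, 5, 3)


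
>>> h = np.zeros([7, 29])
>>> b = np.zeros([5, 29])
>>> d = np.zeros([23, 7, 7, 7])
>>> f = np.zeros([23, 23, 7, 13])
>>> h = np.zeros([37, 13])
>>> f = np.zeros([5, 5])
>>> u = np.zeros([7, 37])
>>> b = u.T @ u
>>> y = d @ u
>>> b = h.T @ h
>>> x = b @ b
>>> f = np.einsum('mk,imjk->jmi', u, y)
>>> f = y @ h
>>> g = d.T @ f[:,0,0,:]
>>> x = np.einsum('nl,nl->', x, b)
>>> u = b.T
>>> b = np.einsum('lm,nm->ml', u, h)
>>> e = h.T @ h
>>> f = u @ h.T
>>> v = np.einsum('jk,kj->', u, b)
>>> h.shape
(37, 13)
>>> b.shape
(13, 13)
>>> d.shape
(23, 7, 7, 7)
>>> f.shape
(13, 37)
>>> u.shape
(13, 13)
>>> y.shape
(23, 7, 7, 37)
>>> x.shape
()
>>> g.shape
(7, 7, 7, 13)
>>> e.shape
(13, 13)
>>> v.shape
()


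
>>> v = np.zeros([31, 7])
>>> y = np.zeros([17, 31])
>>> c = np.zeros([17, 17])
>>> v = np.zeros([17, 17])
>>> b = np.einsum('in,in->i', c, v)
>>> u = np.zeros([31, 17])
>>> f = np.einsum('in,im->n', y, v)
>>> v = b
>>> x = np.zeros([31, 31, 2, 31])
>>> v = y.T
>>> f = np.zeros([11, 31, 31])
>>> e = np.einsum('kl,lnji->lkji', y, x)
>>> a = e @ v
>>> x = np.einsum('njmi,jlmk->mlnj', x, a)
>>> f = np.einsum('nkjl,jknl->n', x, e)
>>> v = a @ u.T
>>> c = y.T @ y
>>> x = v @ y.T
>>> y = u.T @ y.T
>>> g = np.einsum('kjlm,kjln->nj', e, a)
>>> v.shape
(31, 17, 2, 31)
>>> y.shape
(17, 17)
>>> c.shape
(31, 31)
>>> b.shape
(17,)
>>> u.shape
(31, 17)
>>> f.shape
(2,)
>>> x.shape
(31, 17, 2, 17)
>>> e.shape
(31, 17, 2, 31)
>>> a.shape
(31, 17, 2, 17)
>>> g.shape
(17, 17)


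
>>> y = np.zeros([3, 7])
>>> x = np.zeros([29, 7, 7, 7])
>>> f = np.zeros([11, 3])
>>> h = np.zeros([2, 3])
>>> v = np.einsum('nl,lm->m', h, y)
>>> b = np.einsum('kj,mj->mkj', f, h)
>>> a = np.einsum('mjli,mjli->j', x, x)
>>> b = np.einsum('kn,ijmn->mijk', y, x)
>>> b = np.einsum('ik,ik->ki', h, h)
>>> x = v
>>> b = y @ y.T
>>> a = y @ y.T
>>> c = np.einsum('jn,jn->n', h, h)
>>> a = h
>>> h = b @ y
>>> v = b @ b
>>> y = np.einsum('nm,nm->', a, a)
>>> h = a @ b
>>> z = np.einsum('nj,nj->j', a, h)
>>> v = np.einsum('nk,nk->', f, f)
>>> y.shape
()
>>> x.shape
(7,)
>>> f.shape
(11, 3)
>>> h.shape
(2, 3)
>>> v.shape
()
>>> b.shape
(3, 3)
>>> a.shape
(2, 3)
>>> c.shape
(3,)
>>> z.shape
(3,)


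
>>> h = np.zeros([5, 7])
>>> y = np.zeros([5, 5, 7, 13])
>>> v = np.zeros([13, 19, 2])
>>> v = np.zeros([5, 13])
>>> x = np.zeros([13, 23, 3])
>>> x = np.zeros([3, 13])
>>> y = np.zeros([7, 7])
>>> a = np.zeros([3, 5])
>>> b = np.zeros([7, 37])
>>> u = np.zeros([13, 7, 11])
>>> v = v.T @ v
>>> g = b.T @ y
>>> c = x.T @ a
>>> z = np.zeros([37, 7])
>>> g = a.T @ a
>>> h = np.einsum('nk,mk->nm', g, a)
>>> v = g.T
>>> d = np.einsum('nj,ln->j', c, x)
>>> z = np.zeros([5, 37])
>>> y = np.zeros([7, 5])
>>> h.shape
(5, 3)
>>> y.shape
(7, 5)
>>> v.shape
(5, 5)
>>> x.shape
(3, 13)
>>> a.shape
(3, 5)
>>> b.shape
(7, 37)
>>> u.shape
(13, 7, 11)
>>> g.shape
(5, 5)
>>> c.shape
(13, 5)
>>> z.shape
(5, 37)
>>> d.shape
(5,)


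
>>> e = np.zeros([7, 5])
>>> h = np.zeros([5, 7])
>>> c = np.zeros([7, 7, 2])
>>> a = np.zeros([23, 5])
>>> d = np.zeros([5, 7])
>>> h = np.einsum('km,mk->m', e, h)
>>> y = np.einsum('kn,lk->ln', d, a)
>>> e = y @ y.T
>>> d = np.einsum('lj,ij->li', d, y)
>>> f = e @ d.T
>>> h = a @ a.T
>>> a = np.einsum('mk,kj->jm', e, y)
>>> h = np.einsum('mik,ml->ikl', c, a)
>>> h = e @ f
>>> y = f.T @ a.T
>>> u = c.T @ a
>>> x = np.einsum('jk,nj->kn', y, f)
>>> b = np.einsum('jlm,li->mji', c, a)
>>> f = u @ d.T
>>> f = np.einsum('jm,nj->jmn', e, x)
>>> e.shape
(23, 23)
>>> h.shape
(23, 5)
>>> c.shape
(7, 7, 2)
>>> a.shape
(7, 23)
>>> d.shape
(5, 23)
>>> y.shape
(5, 7)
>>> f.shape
(23, 23, 7)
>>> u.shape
(2, 7, 23)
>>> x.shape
(7, 23)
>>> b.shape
(2, 7, 23)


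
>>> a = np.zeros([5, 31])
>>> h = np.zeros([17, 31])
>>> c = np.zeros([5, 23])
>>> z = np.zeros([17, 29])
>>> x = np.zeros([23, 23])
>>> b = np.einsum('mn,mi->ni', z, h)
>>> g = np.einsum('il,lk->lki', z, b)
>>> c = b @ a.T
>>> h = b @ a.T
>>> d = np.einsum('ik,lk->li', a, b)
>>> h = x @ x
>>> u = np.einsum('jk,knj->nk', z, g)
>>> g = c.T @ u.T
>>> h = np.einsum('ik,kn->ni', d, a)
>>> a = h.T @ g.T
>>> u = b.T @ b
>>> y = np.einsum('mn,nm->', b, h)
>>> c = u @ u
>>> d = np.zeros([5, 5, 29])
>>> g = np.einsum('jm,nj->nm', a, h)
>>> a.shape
(29, 5)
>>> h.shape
(31, 29)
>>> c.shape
(31, 31)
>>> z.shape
(17, 29)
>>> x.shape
(23, 23)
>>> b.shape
(29, 31)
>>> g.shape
(31, 5)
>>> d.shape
(5, 5, 29)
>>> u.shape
(31, 31)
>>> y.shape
()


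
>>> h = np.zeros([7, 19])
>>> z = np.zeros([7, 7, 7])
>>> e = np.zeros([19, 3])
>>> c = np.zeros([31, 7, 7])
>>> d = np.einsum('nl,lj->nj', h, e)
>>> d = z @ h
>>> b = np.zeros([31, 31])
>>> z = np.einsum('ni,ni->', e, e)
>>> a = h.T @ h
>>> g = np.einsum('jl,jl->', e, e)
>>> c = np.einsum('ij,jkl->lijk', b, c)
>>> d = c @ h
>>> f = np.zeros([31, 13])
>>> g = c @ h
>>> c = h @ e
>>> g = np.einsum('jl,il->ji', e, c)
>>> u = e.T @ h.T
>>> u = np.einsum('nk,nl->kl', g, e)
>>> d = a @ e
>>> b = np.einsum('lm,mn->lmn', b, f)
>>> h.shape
(7, 19)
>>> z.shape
()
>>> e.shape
(19, 3)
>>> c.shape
(7, 3)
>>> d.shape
(19, 3)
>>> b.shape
(31, 31, 13)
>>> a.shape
(19, 19)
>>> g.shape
(19, 7)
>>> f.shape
(31, 13)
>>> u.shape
(7, 3)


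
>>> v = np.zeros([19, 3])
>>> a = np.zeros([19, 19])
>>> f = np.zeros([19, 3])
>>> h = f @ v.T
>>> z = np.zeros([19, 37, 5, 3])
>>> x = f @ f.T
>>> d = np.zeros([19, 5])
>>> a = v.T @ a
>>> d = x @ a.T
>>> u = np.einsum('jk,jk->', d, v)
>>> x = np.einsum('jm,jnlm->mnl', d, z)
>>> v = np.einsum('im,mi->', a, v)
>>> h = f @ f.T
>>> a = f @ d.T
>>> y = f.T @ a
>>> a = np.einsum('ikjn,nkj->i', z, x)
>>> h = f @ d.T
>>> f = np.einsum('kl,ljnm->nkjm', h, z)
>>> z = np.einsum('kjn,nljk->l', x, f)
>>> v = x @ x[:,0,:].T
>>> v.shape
(3, 37, 3)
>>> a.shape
(19,)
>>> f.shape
(5, 19, 37, 3)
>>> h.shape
(19, 19)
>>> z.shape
(19,)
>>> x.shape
(3, 37, 5)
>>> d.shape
(19, 3)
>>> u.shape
()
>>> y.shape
(3, 19)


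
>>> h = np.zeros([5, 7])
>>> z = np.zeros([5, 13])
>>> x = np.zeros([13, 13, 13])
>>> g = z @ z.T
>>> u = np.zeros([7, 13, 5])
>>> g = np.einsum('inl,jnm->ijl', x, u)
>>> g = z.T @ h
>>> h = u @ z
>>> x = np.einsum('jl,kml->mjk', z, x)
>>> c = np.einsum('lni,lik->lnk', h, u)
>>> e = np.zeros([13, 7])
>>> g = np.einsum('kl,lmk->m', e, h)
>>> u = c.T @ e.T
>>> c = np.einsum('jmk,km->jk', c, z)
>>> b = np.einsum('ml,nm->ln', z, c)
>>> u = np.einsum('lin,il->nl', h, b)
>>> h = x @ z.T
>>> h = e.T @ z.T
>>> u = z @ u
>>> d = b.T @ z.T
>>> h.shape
(7, 5)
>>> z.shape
(5, 13)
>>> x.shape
(13, 5, 13)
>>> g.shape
(13,)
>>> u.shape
(5, 7)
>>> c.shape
(7, 5)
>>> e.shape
(13, 7)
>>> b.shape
(13, 7)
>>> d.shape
(7, 5)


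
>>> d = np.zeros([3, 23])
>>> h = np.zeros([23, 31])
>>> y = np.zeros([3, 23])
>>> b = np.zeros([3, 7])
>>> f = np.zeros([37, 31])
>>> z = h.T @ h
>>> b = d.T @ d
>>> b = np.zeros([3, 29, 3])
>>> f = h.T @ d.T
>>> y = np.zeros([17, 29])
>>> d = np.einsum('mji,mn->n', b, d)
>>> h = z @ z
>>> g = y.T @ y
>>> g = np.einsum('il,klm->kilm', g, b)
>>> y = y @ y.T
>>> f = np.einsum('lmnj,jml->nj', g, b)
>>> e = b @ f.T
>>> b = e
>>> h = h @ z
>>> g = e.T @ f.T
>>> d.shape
(23,)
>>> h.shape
(31, 31)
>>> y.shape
(17, 17)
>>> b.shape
(3, 29, 29)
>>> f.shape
(29, 3)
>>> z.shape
(31, 31)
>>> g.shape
(29, 29, 29)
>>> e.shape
(3, 29, 29)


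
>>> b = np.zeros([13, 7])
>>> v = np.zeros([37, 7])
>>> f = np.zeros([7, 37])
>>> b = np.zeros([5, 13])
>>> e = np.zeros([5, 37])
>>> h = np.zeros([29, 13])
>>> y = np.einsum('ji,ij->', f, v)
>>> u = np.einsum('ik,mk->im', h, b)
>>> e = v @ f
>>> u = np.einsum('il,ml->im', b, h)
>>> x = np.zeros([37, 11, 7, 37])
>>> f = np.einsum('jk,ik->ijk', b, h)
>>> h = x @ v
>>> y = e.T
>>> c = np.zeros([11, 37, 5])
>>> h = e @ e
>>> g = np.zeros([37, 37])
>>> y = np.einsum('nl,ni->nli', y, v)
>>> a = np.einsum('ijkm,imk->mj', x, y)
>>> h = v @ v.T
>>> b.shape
(5, 13)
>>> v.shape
(37, 7)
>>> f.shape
(29, 5, 13)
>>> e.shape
(37, 37)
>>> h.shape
(37, 37)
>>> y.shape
(37, 37, 7)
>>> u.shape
(5, 29)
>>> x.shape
(37, 11, 7, 37)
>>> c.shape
(11, 37, 5)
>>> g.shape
(37, 37)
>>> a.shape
(37, 11)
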